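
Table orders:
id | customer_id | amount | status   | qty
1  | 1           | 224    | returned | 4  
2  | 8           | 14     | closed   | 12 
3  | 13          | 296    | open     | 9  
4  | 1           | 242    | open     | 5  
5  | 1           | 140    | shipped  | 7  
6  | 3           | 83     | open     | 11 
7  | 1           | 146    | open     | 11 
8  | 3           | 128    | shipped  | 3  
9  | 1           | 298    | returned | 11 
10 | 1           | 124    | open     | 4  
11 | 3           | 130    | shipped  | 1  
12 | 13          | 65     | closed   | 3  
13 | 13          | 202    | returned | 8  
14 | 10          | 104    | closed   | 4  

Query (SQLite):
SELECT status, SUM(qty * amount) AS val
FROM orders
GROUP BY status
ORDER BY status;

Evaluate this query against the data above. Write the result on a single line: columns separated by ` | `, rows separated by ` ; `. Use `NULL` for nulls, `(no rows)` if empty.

For each row compute qty * amount.
Group by status; take SUM of the expression per group.
  closed: ids {2, 12, 14} → SUM(qty * amount)=779
  open: ids {3, 4, 6, 7, 10} → SUM(qty * amount)=6889
  returned: ids {1, 9, 13} → SUM(qty * amount)=5790
  shipped: ids {5, 8, 11} → SUM(qty * amount)=1494

closed | 779 ; open | 6889 ; returned | 5790 ; shipped | 1494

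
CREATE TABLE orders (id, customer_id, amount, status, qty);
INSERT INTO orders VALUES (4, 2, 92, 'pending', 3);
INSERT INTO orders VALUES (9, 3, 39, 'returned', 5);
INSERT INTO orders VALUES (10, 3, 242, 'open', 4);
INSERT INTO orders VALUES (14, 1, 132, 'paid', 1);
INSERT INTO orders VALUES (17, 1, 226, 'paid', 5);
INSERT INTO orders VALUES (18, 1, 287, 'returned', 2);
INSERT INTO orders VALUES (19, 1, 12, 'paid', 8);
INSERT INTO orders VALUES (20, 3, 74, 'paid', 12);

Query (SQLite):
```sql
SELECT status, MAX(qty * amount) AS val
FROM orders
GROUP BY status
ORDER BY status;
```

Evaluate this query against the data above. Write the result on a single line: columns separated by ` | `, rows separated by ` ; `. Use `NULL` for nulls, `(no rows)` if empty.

For each row compute qty * amount.
Group by status; take MAX of the expression per group.
  open: ids {10} → MAX(qty * amount)=968
  paid: ids {14, 17, 19, 20} → MAX(qty * amount)=1130
  pending: ids {4} → MAX(qty * amount)=276
  returned: ids {9, 18} → MAX(qty * amount)=574

open | 968 ; paid | 1130 ; pending | 276 ; returned | 574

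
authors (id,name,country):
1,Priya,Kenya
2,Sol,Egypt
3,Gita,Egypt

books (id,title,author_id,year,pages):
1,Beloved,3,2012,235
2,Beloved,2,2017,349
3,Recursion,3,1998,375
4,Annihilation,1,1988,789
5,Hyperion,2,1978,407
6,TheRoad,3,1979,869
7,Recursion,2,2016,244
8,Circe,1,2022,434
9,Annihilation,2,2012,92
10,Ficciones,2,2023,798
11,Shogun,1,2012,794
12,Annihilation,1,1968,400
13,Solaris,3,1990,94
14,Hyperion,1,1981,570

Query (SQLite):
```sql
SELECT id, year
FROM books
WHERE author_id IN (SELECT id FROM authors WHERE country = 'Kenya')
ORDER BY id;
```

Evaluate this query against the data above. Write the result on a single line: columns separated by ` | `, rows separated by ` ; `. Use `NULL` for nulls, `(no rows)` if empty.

4 | 1988 ; 8 | 2022 ; 11 | 2012 ; 12 | 1968 ; 14 | 1981

Inner query: authors.id where country = 'Kenya'.
Outer: keep books rows whose author_id is in that set.
Inner query → {1}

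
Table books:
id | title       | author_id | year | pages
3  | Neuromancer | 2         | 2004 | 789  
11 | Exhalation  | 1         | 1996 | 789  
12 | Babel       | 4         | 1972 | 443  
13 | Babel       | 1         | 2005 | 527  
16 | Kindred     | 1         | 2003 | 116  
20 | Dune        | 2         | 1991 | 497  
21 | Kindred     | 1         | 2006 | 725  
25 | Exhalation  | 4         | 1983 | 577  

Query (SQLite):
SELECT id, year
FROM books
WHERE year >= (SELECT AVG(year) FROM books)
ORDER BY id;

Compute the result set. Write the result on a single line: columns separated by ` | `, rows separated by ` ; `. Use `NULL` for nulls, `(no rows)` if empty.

Scalar subquery: AVG(year) over all books rows = 1995.0.
Keep rows where year >= that value.

3 | 2004 ; 11 | 1996 ; 13 | 2005 ; 16 | 2003 ; 21 | 2006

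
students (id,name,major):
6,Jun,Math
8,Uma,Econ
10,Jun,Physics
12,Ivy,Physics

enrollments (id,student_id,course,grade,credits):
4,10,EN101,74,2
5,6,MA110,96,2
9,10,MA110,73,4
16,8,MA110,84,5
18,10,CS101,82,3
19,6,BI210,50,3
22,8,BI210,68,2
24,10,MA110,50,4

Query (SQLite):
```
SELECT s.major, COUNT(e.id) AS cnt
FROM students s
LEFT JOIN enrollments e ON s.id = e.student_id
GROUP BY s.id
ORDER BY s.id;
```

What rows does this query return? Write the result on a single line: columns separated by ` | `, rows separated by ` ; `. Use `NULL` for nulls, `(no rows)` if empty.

Math | 2 ; Econ | 2 ; Physics | 4 ; Physics | 0

LEFT JOIN keeps every students row; unmatched ones get NULL for enrollments columns.
Group by students.id and compute COUNT(e.id). COUNT(col) of an all-NULL group is 0.
  6: ids {5, 19} → COUNT(e.id)=2
  8: ids {16, 22} → COUNT(e.id)=2
  10: ids {4, 9, 18, 24} → COUNT(e.id)=4
  12: ids {—} → COUNT(e.id)=0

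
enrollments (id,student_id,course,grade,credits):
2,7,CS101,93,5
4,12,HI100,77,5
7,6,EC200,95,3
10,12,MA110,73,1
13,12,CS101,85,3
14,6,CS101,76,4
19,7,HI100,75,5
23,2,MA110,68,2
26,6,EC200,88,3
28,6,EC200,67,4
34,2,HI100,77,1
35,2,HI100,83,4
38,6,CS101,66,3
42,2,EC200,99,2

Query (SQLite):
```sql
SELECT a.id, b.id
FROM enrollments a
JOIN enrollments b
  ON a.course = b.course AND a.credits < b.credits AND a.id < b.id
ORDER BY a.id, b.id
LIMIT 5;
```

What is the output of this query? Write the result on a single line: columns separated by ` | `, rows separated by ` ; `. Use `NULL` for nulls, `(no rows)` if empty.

Pairs (a,b) with same course, a.credits < b.credits, a.id < b.id.
course groups: CS101:{2,13,14,38} EC200:{7,26,28,42} HI100:{4,19,34,35} MA110:{10,23}
Ordered by (a.id, b.id); first 5.

7 | 28 ; 10 | 23 ; 13 | 14 ; 26 | 28 ; 34 | 35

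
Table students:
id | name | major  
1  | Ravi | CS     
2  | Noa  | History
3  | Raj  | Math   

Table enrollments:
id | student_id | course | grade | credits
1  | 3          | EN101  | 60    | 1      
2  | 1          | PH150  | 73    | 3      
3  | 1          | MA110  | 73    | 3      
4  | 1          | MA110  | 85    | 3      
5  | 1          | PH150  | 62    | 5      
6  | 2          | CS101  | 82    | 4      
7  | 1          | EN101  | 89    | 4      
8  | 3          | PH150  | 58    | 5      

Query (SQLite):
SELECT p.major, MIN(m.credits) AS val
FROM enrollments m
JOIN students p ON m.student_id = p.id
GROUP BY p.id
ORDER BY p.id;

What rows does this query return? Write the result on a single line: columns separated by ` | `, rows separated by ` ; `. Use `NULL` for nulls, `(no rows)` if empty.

Join each enrollments row to its students via student_id.
Group joined rows by students.id; compute MIN(m.credits) per group.
  1: ids {2, 3, 4, 5, 7} → MIN(m.credits)=3
  2: ids {6} → MIN(m.credits)=4
  3: ids {1, 8} → MIN(m.credits)=1

CS | 3 ; History | 4 ; Math | 1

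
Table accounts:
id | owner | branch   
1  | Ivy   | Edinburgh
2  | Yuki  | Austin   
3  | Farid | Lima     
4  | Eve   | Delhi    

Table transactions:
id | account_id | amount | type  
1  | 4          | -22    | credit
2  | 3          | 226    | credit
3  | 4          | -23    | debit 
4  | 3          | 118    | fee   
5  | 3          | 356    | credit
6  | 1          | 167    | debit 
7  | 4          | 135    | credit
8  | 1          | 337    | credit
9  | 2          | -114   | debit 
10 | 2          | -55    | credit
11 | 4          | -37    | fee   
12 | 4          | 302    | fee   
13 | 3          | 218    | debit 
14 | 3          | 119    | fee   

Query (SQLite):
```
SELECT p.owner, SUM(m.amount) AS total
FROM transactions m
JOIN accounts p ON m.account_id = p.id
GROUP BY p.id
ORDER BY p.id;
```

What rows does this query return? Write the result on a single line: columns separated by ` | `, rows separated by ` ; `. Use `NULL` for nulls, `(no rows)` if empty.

Join each transactions row to its accounts via account_id.
Group joined rows by accounts.id; compute SUM(m.amount) per group.
  1: ids {6, 8} → SUM(m.amount)=504
  2: ids {9, 10} → SUM(m.amount)=-169
  3: ids {2, 4, 5, 13, 14} → SUM(m.amount)=1037
  4: ids {1, 3, 7, 11, 12} → SUM(m.amount)=355

Ivy | 504 ; Yuki | -169 ; Farid | 1037 ; Eve | 355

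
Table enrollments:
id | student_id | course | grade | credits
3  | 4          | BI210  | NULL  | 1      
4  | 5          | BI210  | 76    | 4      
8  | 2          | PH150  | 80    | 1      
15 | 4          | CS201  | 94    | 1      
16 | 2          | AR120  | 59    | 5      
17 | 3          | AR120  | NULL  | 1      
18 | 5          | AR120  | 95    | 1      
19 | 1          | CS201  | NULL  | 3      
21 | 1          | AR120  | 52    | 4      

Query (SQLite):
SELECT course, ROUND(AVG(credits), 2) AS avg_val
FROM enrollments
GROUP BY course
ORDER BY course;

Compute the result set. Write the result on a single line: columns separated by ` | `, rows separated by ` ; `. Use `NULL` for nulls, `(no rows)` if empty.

AR120 | 2.75 ; BI210 | 2.5 ; CS201 | 2 ; PH150 | 1

Partition enrollments by course; compute ROUND(AVG(credits), 2) within each group.
  AR120: ids {16, 17, 18, 21} → ROUND(AVG(credits), 2)=2.75
  BI210: ids {3, 4} → ROUND(AVG(credits), 2)=2.5
  CS201: ids {15, 19} → ROUND(AVG(credits), 2)=2
  PH150: ids {8} → ROUND(AVG(credits), 2)=1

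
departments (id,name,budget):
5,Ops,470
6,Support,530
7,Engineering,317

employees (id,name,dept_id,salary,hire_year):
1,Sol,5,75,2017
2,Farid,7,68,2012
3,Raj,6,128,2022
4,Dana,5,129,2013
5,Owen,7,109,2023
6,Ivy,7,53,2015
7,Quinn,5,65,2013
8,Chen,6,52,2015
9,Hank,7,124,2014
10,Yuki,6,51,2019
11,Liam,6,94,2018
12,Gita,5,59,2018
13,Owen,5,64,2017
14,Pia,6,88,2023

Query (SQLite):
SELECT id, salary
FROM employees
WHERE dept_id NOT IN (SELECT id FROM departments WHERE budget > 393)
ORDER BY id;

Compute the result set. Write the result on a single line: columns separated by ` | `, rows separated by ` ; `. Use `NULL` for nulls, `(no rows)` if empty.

Inner query: departments.id where budget > 393.
Outer: keep employees rows whose dept_id is not in that set.
Inner query → {5, 6}

2 | 68 ; 5 | 109 ; 6 | 53 ; 9 | 124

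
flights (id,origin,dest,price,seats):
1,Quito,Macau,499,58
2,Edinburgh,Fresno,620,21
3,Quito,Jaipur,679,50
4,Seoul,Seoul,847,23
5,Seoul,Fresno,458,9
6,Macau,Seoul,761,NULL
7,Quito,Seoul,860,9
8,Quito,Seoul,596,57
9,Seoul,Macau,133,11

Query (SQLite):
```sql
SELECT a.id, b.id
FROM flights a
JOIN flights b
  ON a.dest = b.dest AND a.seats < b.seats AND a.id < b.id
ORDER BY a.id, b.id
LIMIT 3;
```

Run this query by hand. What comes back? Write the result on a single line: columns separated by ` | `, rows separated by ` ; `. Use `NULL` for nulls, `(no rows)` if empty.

4 | 8 ; 7 | 8

Pairs (a,b) with same dest, a.seats < b.seats, a.id < b.id.
dest groups: Fresno:{2,5} Jaipur:{3} Macau:{1,9} Seoul:{4,6,7,8}
Ordered by (a.id, b.id); first 3.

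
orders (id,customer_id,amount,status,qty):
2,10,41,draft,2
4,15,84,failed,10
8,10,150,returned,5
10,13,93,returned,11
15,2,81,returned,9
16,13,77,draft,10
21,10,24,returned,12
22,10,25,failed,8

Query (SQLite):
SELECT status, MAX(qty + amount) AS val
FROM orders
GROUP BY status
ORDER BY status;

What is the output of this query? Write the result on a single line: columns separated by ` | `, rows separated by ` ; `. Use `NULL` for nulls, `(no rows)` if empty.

For each row compute qty + amount.
Group by status; take MAX of the expression per group.
  draft: ids {2, 16} → MAX(qty + amount)=87
  failed: ids {4, 22} → MAX(qty + amount)=94
  returned: ids {8, 10, 15, 21} → MAX(qty + amount)=155

draft | 87 ; failed | 94 ; returned | 155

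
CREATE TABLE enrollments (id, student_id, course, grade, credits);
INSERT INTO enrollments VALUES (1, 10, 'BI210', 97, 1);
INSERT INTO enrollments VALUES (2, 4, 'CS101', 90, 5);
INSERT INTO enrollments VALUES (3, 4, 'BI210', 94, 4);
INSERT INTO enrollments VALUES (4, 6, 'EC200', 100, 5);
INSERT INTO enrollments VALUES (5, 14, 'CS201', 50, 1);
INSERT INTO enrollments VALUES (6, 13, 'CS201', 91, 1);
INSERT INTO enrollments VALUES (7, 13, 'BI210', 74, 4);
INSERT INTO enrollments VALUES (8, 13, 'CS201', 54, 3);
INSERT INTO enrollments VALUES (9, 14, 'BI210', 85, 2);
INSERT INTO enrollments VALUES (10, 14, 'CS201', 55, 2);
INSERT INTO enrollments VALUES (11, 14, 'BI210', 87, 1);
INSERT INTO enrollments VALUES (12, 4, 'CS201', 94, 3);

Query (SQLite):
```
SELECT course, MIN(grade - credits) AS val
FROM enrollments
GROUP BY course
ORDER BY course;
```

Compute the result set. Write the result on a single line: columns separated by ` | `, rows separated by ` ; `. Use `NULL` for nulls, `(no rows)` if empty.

BI210 | 70 ; CS101 | 85 ; CS201 | 49 ; EC200 | 95

For each row compute grade - credits.
Group by course; take MIN of the expression per group.
  BI210: ids {1, 3, 7, 9, 11} → MIN(grade - credits)=70
  CS101: ids {2} → MIN(grade - credits)=85
  CS201: ids {5, 6, 8, 10, 12} → MIN(grade - credits)=49
  EC200: ids {4} → MIN(grade - credits)=95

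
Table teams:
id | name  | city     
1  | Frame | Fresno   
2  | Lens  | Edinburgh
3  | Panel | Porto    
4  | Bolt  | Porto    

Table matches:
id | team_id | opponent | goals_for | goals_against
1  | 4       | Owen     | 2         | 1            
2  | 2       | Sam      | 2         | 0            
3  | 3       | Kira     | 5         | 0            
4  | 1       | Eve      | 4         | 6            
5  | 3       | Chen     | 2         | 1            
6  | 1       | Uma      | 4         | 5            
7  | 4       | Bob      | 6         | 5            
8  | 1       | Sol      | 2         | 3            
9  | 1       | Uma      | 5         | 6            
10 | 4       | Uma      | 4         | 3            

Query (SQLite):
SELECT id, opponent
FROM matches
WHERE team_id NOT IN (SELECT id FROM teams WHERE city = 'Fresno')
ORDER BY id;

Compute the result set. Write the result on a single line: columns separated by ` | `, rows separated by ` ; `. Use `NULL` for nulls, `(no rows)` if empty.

1 | Owen ; 2 | Sam ; 3 | Kira ; 5 | Chen ; 7 | Bob ; 10 | Uma

Inner query: teams.id where city = 'Fresno'.
Outer: keep matches rows whose team_id is not in that set.
Inner query → {1}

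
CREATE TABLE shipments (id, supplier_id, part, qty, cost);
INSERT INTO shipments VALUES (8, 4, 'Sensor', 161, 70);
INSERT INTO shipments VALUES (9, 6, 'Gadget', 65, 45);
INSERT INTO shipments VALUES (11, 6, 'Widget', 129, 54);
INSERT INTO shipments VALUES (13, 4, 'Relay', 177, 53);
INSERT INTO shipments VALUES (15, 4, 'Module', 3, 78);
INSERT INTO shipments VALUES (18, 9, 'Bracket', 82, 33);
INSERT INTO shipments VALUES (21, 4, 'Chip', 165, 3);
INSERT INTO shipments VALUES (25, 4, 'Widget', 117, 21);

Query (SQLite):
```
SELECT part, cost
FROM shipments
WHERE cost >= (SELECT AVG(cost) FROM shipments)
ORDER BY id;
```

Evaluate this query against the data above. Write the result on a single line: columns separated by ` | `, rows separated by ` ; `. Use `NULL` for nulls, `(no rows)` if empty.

Sensor | 70 ; Gadget | 45 ; Widget | 54 ; Relay | 53 ; Module | 78

Scalar subquery: AVG(cost) over all shipments rows = 44.625.
Keep rows where cost >= that value.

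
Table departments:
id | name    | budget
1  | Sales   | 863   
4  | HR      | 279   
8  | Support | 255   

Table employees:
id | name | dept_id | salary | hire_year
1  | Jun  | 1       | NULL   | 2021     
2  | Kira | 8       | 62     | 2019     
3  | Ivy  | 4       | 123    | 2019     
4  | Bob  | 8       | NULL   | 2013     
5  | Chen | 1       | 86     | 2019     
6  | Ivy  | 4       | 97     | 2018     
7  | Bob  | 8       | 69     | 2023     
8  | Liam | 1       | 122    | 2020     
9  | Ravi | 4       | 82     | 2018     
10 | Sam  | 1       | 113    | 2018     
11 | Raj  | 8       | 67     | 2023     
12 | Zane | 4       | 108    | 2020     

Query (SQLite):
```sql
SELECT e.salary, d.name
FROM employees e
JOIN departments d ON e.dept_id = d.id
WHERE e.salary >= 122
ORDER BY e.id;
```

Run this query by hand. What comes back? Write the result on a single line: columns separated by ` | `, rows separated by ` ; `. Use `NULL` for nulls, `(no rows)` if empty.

Each employees row matches the departments row where dept_id = departments.id.
Then keep rows with e.salary >= 122.

123 | HR ; 122 | Sales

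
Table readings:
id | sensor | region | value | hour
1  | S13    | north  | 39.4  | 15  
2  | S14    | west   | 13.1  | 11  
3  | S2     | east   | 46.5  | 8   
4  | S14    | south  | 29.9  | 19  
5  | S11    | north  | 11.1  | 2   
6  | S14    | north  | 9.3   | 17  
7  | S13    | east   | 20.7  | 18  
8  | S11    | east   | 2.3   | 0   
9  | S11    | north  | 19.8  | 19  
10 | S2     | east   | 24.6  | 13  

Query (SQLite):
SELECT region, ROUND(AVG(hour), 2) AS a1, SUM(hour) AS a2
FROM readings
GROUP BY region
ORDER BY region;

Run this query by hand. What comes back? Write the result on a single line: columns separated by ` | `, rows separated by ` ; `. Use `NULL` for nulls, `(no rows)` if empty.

east | 9.75 | 39 ; north | 13.25 | 53 ; south | 19 | 19 ; west | 11 | 11

Group readings by region.
Per group compute: ROUND(AVG(hour), 2), SUM(hour).
  east: ids {3, 7, 8, 10} → ROUND(AVG(hour), 2)=9.75, SUM(hour)=39
  north: ids {1, 5, 6, 9} → ROUND(AVG(hour), 2)=13.25, SUM(hour)=53
  south: ids {4} → ROUND(AVG(hour), 2)=19, SUM(hour)=19
  west: ids {2} → ROUND(AVG(hour), 2)=11, SUM(hour)=11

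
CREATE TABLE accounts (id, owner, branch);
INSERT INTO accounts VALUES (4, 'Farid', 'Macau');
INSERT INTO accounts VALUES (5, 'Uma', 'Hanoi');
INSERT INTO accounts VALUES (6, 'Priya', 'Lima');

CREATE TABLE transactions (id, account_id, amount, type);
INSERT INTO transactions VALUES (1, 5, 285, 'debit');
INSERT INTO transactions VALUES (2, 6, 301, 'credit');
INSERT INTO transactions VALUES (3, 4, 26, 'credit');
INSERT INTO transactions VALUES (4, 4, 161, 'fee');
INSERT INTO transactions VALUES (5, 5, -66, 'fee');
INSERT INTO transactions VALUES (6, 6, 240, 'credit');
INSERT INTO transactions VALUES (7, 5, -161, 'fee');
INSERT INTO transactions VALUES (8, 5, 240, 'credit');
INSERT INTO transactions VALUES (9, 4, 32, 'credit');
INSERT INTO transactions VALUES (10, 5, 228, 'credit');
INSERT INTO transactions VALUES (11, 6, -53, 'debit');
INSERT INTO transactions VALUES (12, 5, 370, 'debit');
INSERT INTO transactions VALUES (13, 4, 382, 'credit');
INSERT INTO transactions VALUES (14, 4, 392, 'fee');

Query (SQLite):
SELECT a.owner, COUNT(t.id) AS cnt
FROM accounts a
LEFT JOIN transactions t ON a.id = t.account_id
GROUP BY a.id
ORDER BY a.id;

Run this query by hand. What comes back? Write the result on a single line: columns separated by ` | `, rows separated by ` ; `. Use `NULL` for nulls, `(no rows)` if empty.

LEFT JOIN keeps every accounts row; unmatched ones get NULL for transactions columns.
Group by accounts.id and compute COUNT(t.id). COUNT(col) of an all-NULL group is 0.
  4: ids {3, 4, 9, 13, 14} → COUNT(t.id)=5
  5: ids {1, 5, 7, 8, 10, 12} → COUNT(t.id)=6
  6: ids {2, 6, 11} → COUNT(t.id)=3

Farid | 5 ; Uma | 6 ; Priya | 3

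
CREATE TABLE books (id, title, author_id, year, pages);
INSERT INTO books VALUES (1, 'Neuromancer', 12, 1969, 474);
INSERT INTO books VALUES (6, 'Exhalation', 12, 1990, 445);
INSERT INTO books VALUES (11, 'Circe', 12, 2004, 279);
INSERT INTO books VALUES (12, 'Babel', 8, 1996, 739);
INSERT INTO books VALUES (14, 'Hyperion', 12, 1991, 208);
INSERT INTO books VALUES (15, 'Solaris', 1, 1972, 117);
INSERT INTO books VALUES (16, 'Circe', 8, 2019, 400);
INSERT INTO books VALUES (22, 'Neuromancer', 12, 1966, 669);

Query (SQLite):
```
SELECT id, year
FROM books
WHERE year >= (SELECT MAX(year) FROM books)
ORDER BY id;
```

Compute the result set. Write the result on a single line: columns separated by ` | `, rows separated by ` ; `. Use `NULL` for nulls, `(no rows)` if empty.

Scalar subquery: MAX(year) over all books rows = 2019.
Keep rows where year >= that value.

16 | 2019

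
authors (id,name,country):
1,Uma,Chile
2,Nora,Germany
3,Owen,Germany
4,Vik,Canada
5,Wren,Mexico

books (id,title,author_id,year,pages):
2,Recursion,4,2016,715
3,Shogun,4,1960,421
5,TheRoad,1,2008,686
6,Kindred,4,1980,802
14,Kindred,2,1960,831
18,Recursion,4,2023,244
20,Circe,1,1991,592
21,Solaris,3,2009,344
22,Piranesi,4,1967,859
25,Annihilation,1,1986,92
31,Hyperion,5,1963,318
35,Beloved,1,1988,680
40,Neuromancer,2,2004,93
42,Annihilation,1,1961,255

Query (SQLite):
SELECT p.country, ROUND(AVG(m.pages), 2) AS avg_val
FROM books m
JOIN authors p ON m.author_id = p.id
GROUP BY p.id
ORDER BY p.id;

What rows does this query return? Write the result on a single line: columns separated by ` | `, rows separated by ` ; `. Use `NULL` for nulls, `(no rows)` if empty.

Chile | 461 ; Germany | 462 ; Germany | 344 ; Canada | 608.2 ; Mexico | 318

Join each books row to its authors via author_id.
Group joined rows by authors.id; compute ROUND(AVG(m.pages), 2) per group.
  1: ids {5, 20, 25, 35, 42} → ROUND(AVG(m.pages), 2)=461
  2: ids {14, 40} → ROUND(AVG(m.pages), 2)=462
  3: ids {21} → ROUND(AVG(m.pages), 2)=344
  4: ids {2, 3, 6, 18, 22} → ROUND(AVG(m.pages), 2)=608.2
  5: ids {31} → ROUND(AVG(m.pages), 2)=318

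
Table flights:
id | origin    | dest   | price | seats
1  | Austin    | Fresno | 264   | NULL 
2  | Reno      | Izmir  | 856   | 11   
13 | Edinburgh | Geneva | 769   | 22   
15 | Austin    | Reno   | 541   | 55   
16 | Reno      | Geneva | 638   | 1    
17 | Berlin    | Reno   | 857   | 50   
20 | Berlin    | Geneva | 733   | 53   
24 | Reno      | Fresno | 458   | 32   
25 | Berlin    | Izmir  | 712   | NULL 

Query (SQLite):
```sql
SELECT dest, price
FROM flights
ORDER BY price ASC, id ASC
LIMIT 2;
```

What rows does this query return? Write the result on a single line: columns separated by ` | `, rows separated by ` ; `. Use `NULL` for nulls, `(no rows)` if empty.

Fresno | 264 ; Fresno | 458

Sort by price asc, tiebreak id asc: (264, id=1), (458, id=24), (541, id=15), (638, id=16), (712, id=25) …. Take first 2.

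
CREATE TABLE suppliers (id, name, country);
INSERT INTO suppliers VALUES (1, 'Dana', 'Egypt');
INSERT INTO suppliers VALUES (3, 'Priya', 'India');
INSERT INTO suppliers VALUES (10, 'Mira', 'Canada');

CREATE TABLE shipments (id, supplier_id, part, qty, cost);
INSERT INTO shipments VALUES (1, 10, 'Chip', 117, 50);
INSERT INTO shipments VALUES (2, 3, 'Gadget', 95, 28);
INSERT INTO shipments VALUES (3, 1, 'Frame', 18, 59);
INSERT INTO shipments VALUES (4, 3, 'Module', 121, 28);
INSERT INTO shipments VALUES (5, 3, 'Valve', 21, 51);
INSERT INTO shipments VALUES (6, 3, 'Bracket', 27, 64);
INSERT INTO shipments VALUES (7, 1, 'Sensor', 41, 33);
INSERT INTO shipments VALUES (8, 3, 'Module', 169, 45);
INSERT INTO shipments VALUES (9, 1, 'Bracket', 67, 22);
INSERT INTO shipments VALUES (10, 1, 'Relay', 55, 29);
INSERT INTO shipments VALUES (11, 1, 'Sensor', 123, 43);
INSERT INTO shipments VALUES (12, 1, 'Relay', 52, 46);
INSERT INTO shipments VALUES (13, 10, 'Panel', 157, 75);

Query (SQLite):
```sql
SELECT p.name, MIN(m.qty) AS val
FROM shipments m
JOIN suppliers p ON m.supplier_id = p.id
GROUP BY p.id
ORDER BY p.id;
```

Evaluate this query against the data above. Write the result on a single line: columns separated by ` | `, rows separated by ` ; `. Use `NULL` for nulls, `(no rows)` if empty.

Dana | 18 ; Priya | 21 ; Mira | 117

Join each shipments row to its suppliers via supplier_id.
Group joined rows by suppliers.id; compute MIN(m.qty) per group.
  1: ids {3, 7, 9, 10, 11, 12} → MIN(m.qty)=18
  3: ids {2, 4, 5, 6, 8} → MIN(m.qty)=21
  10: ids {1, 13} → MIN(m.qty)=117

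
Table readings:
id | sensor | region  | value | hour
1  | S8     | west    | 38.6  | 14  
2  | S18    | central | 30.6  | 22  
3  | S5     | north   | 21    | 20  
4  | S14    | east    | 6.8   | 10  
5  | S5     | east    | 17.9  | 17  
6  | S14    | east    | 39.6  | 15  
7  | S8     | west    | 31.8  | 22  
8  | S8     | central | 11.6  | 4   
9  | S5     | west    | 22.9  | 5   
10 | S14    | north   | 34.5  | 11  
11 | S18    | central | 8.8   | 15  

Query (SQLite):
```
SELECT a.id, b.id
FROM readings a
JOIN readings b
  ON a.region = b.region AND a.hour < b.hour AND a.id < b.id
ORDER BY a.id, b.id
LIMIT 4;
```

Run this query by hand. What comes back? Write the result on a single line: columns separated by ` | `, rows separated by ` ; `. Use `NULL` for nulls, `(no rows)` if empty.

1 | 7 ; 4 | 5 ; 4 | 6 ; 8 | 11

Pairs (a,b) with same region, a.hour < b.hour, a.id < b.id.
region groups: central:{2,8,11} east:{4,5,6} north:{3,10} west:{1,7,9}
Ordered by (a.id, b.id); first 4.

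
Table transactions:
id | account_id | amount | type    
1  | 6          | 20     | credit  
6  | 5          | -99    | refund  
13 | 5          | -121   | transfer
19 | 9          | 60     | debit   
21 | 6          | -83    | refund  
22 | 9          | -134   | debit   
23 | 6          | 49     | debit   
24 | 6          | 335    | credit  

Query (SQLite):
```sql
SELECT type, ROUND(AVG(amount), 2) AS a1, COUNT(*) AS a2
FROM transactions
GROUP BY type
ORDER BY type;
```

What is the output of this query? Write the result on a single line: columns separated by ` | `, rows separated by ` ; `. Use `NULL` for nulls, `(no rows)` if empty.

Group transactions by type.
Per group compute: ROUND(AVG(amount), 2), COUNT(*).
  credit: ids {1, 24} → ROUND(AVG(amount), 2)=177.5, COUNT(*)=2
  debit: ids {19, 22, 23} → ROUND(AVG(amount), 2)=-8.33, COUNT(*)=3
  refund: ids {6, 21} → ROUND(AVG(amount), 2)=-91, COUNT(*)=2
  transfer: ids {13} → ROUND(AVG(amount), 2)=-121, COUNT(*)=1

credit | 177.5 | 2 ; debit | -8.33 | 3 ; refund | -91 | 2 ; transfer | -121 | 1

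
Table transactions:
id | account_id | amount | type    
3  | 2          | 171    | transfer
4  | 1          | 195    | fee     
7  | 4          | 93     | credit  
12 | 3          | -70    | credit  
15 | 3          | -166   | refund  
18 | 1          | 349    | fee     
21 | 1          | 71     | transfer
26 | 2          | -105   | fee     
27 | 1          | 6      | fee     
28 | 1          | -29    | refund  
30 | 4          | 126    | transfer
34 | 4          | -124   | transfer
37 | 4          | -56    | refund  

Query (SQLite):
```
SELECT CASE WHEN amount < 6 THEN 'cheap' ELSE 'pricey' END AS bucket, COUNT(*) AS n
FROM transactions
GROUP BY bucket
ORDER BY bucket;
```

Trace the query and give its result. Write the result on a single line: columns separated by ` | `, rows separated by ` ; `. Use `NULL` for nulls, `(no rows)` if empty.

cheap | 6 ; pricey | 7

Bucket rows by amount < 6 → 'cheap' else 'pricey'; count each bucket.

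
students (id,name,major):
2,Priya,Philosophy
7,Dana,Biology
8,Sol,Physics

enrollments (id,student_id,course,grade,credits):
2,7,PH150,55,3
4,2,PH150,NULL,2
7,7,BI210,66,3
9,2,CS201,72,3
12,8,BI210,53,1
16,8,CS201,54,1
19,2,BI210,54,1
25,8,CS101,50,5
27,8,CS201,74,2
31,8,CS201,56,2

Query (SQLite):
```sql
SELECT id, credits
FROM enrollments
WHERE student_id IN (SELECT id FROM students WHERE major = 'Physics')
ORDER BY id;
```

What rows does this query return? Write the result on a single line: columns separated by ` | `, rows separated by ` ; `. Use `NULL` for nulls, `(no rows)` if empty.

12 | 1 ; 16 | 1 ; 25 | 5 ; 27 | 2 ; 31 | 2

Inner query: students.id where major = 'Physics'.
Outer: keep enrollments rows whose student_id is in that set.
Inner query → {8}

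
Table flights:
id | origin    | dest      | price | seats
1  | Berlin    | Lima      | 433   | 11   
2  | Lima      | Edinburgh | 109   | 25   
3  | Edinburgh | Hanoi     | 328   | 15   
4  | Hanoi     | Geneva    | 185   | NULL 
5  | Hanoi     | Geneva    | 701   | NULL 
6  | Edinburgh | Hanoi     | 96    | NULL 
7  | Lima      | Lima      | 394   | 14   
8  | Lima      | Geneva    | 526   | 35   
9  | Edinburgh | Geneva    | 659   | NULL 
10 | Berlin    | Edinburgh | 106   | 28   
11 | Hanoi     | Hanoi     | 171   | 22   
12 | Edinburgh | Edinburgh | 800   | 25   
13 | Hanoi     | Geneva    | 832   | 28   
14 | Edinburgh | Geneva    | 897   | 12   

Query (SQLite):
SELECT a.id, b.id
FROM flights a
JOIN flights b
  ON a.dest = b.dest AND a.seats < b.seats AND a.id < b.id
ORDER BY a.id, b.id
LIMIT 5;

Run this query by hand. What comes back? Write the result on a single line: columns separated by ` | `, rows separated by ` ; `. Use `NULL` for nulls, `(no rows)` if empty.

1 | 7 ; 2 | 10 ; 3 | 11

Pairs (a,b) with same dest, a.seats < b.seats, a.id < b.id.
dest groups: Edinburgh:{2,10,12} Geneva:{4,5,8,9,13,14} Hanoi:{3,6,11} Lima:{1,7}
Ordered by (a.id, b.id); first 5.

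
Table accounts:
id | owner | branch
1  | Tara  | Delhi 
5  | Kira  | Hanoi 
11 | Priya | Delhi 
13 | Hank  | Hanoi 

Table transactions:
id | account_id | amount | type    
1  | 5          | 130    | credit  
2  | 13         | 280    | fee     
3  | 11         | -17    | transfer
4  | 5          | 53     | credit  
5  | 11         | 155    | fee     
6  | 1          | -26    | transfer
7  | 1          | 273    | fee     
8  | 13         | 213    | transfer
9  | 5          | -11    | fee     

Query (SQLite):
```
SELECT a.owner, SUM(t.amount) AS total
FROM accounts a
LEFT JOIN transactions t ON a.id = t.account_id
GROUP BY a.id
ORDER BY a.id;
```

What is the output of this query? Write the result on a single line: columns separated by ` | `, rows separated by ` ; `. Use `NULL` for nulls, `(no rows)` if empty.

Tara | 247 ; Kira | 172 ; Priya | 138 ; Hank | 493

LEFT JOIN keeps every accounts row; unmatched ones get NULL for transactions columns.
Group by accounts.id and compute SUM(t.amount). SUM over an all-NULL group is NULL.
  1: ids {6, 7} → SUM(t.amount)=247
  5: ids {1, 4, 9} → SUM(t.amount)=172
  11: ids {3, 5} → SUM(t.amount)=138
  13: ids {2, 8} → SUM(t.amount)=493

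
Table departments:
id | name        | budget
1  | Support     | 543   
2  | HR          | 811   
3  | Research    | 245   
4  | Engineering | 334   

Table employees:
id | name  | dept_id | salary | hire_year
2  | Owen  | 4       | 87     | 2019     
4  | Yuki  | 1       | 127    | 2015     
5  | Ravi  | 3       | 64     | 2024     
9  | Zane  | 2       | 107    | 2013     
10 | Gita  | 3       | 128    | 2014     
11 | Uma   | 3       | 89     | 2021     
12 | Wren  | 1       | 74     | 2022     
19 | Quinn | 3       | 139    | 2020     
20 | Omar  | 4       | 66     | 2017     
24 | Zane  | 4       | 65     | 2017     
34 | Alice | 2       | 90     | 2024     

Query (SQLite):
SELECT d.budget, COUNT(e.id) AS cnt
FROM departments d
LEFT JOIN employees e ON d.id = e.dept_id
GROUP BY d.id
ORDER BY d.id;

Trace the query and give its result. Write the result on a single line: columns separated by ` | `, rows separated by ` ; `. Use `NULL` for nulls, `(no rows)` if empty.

LEFT JOIN keeps every departments row; unmatched ones get NULL for employees columns.
Group by departments.id and compute COUNT(e.id). COUNT(col) of an all-NULL group is 0.
  1: ids {4, 12} → COUNT(e.id)=2
  2: ids {9, 34} → COUNT(e.id)=2
  3: ids {5, 10, 11, 19} → COUNT(e.id)=4
  4: ids {2, 20, 24} → COUNT(e.id)=3

543 | 2 ; 811 | 2 ; 245 | 4 ; 334 | 3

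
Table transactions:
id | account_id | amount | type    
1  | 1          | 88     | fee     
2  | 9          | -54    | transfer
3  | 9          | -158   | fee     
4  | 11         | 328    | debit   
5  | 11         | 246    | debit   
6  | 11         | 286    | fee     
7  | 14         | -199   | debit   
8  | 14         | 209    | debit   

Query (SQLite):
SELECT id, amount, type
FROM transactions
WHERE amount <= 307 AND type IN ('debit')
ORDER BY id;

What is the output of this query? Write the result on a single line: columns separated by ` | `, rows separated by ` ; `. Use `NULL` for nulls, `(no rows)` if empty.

5 | 246 | debit ; 7 | -199 | debit ; 8 | 209 | debit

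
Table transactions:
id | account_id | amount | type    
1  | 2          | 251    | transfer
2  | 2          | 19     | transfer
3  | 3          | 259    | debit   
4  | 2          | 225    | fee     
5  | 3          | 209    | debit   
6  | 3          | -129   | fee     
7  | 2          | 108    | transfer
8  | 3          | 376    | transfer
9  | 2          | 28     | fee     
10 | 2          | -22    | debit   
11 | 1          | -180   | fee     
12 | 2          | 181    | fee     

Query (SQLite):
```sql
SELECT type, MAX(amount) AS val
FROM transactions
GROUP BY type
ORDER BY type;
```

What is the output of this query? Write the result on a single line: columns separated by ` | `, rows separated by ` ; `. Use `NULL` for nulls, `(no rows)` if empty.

debit | 259 ; fee | 225 ; transfer | 376

Partition transactions by type; compute MAX(amount) within each group.
  debit: ids {3, 5, 10} → MAX(amount)=259
  fee: ids {4, 6, 9, 11, 12} → MAX(amount)=225
  transfer: ids {1, 2, 7, 8} → MAX(amount)=376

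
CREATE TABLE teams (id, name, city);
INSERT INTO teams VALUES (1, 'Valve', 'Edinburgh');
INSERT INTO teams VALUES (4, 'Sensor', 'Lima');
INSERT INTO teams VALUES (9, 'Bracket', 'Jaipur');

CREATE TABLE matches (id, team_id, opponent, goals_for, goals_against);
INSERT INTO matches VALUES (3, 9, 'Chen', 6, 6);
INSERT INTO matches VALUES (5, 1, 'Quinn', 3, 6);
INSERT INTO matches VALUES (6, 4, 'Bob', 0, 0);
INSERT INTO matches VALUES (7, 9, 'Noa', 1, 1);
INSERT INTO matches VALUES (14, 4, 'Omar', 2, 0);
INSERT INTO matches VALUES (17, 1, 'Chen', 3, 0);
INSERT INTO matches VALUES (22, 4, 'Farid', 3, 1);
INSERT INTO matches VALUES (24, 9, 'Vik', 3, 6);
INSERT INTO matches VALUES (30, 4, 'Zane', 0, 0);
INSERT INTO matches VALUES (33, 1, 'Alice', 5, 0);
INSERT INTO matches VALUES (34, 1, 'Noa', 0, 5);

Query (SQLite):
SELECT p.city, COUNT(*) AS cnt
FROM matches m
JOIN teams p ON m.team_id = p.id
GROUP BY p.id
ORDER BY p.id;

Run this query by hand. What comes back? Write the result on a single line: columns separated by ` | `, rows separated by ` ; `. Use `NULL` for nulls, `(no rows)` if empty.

Join each matches row to its teams via team_id.
Group joined rows by teams.id; compute COUNT(*) per group.
  1: ids {5, 17, 33, 34} → COUNT(*)=4
  4: ids {6, 14, 22, 30} → COUNT(*)=4
  9: ids {3, 7, 24} → COUNT(*)=3

Edinburgh | 4 ; Lima | 4 ; Jaipur | 3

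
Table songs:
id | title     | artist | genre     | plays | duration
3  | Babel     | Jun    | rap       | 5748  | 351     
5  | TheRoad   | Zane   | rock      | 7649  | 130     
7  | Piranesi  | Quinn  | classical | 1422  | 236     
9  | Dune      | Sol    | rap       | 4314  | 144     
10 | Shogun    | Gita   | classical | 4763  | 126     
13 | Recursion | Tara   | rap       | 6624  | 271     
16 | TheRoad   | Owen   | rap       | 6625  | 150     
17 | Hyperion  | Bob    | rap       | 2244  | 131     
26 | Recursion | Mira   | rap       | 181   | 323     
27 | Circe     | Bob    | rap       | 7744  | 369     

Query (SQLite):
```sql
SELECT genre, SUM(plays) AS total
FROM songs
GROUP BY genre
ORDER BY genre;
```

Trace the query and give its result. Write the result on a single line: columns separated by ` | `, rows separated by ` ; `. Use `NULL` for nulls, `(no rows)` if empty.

classical | 6185 ; rap | 33480 ; rock | 7649

Partition songs by genre; compute SUM(plays) within each group.
  classical: ids {7, 10} → SUM(plays)=6185
  rap: ids {3, 9, 13, 16, 17, 26, 27} → SUM(plays)=33480
  rock: ids {5} → SUM(plays)=7649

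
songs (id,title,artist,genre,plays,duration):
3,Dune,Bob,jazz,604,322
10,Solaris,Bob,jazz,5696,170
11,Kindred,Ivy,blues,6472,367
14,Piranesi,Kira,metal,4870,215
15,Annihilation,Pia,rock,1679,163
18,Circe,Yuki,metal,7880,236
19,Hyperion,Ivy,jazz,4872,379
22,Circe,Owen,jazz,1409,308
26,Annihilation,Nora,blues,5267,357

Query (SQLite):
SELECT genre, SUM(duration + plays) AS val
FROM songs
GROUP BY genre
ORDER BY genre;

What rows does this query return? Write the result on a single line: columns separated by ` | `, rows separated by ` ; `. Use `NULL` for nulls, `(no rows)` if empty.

blues | 12463 ; jazz | 13760 ; metal | 13201 ; rock | 1842

For each row compute duration + plays.
Group by genre; take SUM of the expression per group.
  blues: ids {11, 26} → SUM(duration + plays)=12463
  jazz: ids {3, 10, 19, 22} → SUM(duration + plays)=13760
  metal: ids {14, 18} → SUM(duration + plays)=13201
  rock: ids {15} → SUM(duration + plays)=1842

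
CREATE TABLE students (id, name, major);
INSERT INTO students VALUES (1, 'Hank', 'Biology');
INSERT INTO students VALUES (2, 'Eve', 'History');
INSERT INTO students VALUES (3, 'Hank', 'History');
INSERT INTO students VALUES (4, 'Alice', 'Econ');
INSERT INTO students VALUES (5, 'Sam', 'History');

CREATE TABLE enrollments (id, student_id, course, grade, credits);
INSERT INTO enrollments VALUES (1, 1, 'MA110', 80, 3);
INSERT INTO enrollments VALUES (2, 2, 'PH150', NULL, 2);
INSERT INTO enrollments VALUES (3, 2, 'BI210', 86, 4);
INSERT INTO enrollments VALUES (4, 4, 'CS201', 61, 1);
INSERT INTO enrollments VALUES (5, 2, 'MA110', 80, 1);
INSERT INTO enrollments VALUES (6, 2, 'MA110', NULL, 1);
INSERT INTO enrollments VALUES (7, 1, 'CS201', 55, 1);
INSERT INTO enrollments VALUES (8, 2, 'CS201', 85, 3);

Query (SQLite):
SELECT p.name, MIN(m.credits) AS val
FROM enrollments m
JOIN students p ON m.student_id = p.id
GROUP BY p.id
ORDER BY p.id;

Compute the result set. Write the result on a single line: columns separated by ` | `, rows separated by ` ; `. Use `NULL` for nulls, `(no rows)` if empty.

Join each enrollments row to its students via student_id.
Group joined rows by students.id; compute MIN(m.credits) per group.
  1: ids {1, 7} → MIN(m.credits)=1
  2: ids {2, 3, 5, 6, 8} → MIN(m.credits)=1
  4: ids {4} → MIN(m.credits)=1

Hank | 1 ; Eve | 1 ; Alice | 1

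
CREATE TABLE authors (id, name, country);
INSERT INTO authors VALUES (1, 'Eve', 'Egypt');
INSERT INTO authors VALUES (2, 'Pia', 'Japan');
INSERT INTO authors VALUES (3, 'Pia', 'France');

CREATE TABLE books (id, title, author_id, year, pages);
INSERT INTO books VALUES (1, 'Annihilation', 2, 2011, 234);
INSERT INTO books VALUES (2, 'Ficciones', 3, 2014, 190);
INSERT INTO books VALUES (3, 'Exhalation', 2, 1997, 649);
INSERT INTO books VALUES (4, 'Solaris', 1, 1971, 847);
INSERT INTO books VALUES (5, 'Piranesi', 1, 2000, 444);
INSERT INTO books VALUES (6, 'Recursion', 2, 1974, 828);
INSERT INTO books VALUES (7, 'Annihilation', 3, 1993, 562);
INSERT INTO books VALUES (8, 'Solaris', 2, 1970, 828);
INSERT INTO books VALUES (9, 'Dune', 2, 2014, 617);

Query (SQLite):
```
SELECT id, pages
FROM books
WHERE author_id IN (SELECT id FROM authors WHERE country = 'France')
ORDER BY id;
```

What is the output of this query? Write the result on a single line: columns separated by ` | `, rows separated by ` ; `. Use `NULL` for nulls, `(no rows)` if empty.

Inner query: authors.id where country = 'France'.
Outer: keep books rows whose author_id is in that set.
Inner query → {3}

2 | 190 ; 7 | 562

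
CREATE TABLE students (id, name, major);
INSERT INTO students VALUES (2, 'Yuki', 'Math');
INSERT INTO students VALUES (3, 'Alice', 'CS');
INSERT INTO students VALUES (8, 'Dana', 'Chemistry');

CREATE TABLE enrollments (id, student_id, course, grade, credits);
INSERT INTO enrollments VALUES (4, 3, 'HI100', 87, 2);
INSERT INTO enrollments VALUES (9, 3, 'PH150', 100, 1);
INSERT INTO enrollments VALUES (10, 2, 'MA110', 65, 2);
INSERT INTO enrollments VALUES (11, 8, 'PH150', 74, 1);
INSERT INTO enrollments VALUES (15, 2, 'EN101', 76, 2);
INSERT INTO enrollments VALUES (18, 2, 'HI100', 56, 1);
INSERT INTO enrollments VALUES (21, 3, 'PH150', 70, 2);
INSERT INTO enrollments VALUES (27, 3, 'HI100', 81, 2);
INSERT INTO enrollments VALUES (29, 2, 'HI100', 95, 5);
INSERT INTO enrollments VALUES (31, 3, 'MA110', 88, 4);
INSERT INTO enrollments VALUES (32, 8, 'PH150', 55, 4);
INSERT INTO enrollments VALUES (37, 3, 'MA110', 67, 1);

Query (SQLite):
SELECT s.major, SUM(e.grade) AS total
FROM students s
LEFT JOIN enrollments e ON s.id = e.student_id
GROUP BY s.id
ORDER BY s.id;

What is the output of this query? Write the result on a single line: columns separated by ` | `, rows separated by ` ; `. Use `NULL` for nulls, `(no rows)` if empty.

Math | 292 ; CS | 493 ; Chemistry | 129

LEFT JOIN keeps every students row; unmatched ones get NULL for enrollments columns.
Group by students.id and compute SUM(e.grade). SUM over an all-NULL group is NULL.
  2: ids {10, 15, 18, 29} → SUM(e.grade)=292
  3: ids {4, 9, 21, 27, 31, 37} → SUM(e.grade)=493
  8: ids {11, 32} → SUM(e.grade)=129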